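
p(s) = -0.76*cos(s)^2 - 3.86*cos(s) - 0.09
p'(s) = 1.52*sin(s)*cos(s) + 3.86*sin(s)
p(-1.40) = -0.77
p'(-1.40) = -4.06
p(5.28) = -2.38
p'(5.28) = -3.94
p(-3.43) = 2.91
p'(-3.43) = 0.68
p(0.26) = -4.53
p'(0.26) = 1.37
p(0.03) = -4.71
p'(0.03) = 0.16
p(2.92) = 2.95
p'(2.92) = 0.52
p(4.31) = 1.31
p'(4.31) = -3.00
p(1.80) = 0.75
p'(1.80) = 3.42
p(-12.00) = -3.89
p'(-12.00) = 2.76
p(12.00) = -3.89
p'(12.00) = -2.76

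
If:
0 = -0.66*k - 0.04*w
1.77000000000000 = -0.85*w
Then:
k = 0.13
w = -2.08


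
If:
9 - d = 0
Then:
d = 9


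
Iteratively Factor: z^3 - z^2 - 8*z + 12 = (z - 2)*(z^2 + z - 6) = (z - 2)*(z + 3)*(z - 2)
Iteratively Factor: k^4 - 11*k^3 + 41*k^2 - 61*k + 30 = (k - 5)*(k^3 - 6*k^2 + 11*k - 6) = (k - 5)*(k - 3)*(k^2 - 3*k + 2) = (k - 5)*(k - 3)*(k - 1)*(k - 2)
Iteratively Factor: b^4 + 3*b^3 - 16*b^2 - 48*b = (b)*(b^3 + 3*b^2 - 16*b - 48) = b*(b + 3)*(b^2 - 16) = b*(b + 3)*(b + 4)*(b - 4)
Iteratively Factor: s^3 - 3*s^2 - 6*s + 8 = (s + 2)*(s^2 - 5*s + 4) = (s - 1)*(s + 2)*(s - 4)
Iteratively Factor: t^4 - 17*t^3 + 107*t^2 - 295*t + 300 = (t - 3)*(t^3 - 14*t^2 + 65*t - 100) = (t - 5)*(t - 3)*(t^2 - 9*t + 20) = (t - 5)^2*(t - 3)*(t - 4)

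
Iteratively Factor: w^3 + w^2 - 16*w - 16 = (w + 1)*(w^2 - 16) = (w - 4)*(w + 1)*(w + 4)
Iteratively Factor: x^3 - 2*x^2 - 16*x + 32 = (x + 4)*(x^2 - 6*x + 8) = (x - 4)*(x + 4)*(x - 2)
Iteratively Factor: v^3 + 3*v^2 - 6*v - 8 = (v + 4)*(v^2 - v - 2) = (v - 2)*(v + 4)*(v + 1)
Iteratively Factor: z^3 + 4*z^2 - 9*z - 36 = (z + 3)*(z^2 + z - 12) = (z - 3)*(z + 3)*(z + 4)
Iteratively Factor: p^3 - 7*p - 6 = (p - 3)*(p^2 + 3*p + 2) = (p - 3)*(p + 1)*(p + 2)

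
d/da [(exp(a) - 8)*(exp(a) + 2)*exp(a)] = (3*exp(2*a) - 12*exp(a) - 16)*exp(a)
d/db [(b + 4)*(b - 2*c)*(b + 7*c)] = 3*b^2 + 10*b*c + 8*b - 14*c^2 + 20*c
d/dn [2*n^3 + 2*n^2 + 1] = 2*n*(3*n + 2)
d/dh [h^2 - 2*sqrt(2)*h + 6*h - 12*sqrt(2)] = 2*h - 2*sqrt(2) + 6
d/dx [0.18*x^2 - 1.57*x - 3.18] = 0.36*x - 1.57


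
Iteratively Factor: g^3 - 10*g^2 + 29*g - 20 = (g - 5)*(g^2 - 5*g + 4) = (g - 5)*(g - 4)*(g - 1)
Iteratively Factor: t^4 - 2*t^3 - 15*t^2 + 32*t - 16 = (t + 4)*(t^3 - 6*t^2 + 9*t - 4) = (t - 4)*(t + 4)*(t^2 - 2*t + 1) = (t - 4)*(t - 1)*(t + 4)*(t - 1)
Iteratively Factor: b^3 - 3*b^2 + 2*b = (b - 1)*(b^2 - 2*b) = (b - 2)*(b - 1)*(b)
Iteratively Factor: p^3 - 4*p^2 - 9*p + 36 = (p + 3)*(p^2 - 7*p + 12) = (p - 3)*(p + 3)*(p - 4)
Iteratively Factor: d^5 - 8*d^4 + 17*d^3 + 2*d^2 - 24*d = (d - 4)*(d^4 - 4*d^3 + d^2 + 6*d) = (d - 4)*(d - 2)*(d^3 - 2*d^2 - 3*d) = d*(d - 4)*(d - 2)*(d^2 - 2*d - 3) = d*(d - 4)*(d - 2)*(d + 1)*(d - 3)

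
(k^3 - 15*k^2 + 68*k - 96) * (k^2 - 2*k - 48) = k^5 - 17*k^4 + 50*k^3 + 488*k^2 - 3072*k + 4608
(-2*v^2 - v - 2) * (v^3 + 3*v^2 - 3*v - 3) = -2*v^5 - 7*v^4 + v^3 + 3*v^2 + 9*v + 6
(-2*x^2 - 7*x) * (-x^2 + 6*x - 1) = 2*x^4 - 5*x^3 - 40*x^2 + 7*x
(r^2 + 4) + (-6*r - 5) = r^2 - 6*r - 1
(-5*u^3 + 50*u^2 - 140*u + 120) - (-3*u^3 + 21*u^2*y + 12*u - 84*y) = -2*u^3 - 21*u^2*y + 50*u^2 - 152*u + 84*y + 120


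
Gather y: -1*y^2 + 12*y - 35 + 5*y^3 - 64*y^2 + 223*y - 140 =5*y^3 - 65*y^2 + 235*y - 175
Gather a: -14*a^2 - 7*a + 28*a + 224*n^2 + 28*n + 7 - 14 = -14*a^2 + 21*a + 224*n^2 + 28*n - 7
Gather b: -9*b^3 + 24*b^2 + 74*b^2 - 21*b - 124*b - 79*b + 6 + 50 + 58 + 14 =-9*b^3 + 98*b^2 - 224*b + 128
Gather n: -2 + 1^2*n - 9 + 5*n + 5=6*n - 6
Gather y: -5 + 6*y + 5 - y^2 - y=-y^2 + 5*y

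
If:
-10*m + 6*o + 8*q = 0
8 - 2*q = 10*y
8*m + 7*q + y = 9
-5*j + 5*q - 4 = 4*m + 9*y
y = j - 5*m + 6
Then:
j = -1377/649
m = 823/1298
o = 157/354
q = 597/1298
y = 919/1298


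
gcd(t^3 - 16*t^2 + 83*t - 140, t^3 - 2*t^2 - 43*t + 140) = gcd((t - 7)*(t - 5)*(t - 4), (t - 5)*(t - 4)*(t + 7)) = t^2 - 9*t + 20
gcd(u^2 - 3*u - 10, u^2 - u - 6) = u + 2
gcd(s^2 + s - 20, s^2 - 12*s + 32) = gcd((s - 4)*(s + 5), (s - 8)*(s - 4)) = s - 4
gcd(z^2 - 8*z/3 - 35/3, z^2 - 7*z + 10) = z - 5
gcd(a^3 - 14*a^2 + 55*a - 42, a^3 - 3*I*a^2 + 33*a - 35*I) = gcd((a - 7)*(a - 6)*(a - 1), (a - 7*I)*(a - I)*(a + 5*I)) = 1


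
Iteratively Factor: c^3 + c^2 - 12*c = (c + 4)*(c^2 - 3*c) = (c - 3)*(c + 4)*(c)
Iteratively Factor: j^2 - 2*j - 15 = (j - 5)*(j + 3)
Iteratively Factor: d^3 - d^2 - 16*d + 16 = (d - 1)*(d^2 - 16) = (d - 1)*(d + 4)*(d - 4)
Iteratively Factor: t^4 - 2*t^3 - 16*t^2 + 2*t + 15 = (t + 1)*(t^3 - 3*t^2 - 13*t + 15) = (t + 1)*(t + 3)*(t^2 - 6*t + 5) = (t - 5)*(t + 1)*(t + 3)*(t - 1)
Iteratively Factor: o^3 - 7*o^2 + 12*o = (o - 3)*(o^2 - 4*o) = o*(o - 3)*(o - 4)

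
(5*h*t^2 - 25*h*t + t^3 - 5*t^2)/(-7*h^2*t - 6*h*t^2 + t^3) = (-5*h*t + 25*h - t^2 + 5*t)/(7*h^2 + 6*h*t - t^2)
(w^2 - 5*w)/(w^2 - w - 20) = w/(w + 4)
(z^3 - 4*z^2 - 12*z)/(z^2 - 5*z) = (z^2 - 4*z - 12)/(z - 5)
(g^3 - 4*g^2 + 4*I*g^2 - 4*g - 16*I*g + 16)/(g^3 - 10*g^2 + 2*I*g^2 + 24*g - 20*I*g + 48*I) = (g + 2*I)/(g - 6)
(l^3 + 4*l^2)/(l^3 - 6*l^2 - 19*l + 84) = l^2/(l^2 - 10*l + 21)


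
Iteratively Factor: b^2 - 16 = (b - 4)*(b + 4)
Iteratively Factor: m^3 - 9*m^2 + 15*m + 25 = (m - 5)*(m^2 - 4*m - 5) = (m - 5)^2*(m + 1)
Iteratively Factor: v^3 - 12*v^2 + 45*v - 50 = (v - 5)*(v^2 - 7*v + 10) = (v - 5)^2*(v - 2)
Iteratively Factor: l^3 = (l)*(l^2) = l^2*(l)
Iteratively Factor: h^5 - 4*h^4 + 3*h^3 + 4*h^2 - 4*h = (h)*(h^4 - 4*h^3 + 3*h^2 + 4*h - 4) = h*(h - 1)*(h^3 - 3*h^2 + 4) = h*(h - 2)*(h - 1)*(h^2 - h - 2) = h*(h - 2)^2*(h - 1)*(h + 1)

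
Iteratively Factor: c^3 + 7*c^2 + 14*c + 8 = (c + 2)*(c^2 + 5*c + 4) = (c + 2)*(c + 4)*(c + 1)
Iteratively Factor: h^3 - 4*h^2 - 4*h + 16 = (h + 2)*(h^2 - 6*h + 8) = (h - 4)*(h + 2)*(h - 2)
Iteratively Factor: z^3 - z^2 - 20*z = (z)*(z^2 - z - 20) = z*(z - 5)*(z + 4)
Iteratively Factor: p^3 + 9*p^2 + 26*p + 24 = (p + 2)*(p^2 + 7*p + 12) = (p + 2)*(p + 3)*(p + 4)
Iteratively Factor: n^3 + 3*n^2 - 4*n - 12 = (n + 2)*(n^2 + n - 6) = (n + 2)*(n + 3)*(n - 2)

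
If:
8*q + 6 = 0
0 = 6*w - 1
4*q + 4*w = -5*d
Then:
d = 7/15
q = -3/4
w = 1/6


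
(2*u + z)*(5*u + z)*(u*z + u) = 10*u^3*z + 10*u^3 + 7*u^2*z^2 + 7*u^2*z + u*z^3 + u*z^2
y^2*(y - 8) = y^3 - 8*y^2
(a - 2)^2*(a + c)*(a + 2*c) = a^4 + 3*a^3*c - 4*a^3 + 2*a^2*c^2 - 12*a^2*c + 4*a^2 - 8*a*c^2 + 12*a*c + 8*c^2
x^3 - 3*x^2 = x^2*(x - 3)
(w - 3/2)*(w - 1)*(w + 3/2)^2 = w^4 + w^3/2 - 15*w^2/4 - 9*w/8 + 27/8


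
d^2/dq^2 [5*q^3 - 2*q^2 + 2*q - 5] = 30*q - 4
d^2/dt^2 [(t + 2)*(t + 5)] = 2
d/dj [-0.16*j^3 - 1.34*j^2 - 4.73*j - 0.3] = -0.48*j^2 - 2.68*j - 4.73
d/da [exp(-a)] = -exp(-a)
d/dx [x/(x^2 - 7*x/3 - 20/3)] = 3*(-3*x^2 - 20)/(9*x^4 - 42*x^3 - 71*x^2 + 280*x + 400)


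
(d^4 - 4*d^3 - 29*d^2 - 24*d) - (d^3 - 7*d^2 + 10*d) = d^4 - 5*d^3 - 22*d^2 - 34*d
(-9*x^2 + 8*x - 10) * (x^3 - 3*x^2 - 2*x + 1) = -9*x^5 + 35*x^4 - 16*x^3 + 5*x^2 + 28*x - 10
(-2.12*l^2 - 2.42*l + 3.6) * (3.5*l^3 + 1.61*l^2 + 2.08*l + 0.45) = -7.42*l^5 - 11.8832*l^4 + 4.2942*l^3 - 0.1916*l^2 + 6.399*l + 1.62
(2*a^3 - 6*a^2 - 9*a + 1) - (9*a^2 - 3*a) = 2*a^3 - 15*a^2 - 6*a + 1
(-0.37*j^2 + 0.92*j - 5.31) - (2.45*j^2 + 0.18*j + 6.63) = -2.82*j^2 + 0.74*j - 11.94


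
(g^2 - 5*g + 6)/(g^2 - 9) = (g - 2)/(g + 3)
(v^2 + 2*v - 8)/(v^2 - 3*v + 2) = (v + 4)/(v - 1)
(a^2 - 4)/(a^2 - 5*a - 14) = (a - 2)/(a - 7)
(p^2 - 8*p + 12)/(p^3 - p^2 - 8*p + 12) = (p - 6)/(p^2 + p - 6)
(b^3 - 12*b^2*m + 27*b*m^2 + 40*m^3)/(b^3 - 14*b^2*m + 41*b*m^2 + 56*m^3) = (b - 5*m)/(b - 7*m)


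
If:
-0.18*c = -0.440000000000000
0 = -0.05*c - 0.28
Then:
No Solution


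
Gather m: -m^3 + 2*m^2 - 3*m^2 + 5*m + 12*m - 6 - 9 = -m^3 - m^2 + 17*m - 15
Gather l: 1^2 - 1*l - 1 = -l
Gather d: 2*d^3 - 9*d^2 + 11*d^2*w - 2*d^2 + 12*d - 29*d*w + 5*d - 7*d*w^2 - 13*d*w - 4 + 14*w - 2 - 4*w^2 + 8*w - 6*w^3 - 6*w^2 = 2*d^3 + d^2*(11*w - 11) + d*(-7*w^2 - 42*w + 17) - 6*w^3 - 10*w^2 + 22*w - 6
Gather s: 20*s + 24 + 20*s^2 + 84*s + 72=20*s^2 + 104*s + 96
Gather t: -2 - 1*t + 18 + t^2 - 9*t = t^2 - 10*t + 16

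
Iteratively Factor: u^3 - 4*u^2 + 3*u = (u - 3)*(u^2 - u) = (u - 3)*(u - 1)*(u)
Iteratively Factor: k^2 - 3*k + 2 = (k - 1)*(k - 2)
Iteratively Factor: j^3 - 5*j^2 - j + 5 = (j - 5)*(j^2 - 1) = (j - 5)*(j + 1)*(j - 1)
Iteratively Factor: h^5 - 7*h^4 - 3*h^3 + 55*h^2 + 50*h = (h - 5)*(h^4 - 2*h^3 - 13*h^2 - 10*h) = (h - 5)*(h + 2)*(h^3 - 4*h^2 - 5*h) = h*(h - 5)*(h + 2)*(h^2 - 4*h - 5) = h*(h - 5)^2*(h + 2)*(h + 1)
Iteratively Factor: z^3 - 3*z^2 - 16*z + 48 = (z - 3)*(z^2 - 16) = (z - 4)*(z - 3)*(z + 4)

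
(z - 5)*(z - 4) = z^2 - 9*z + 20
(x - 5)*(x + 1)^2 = x^3 - 3*x^2 - 9*x - 5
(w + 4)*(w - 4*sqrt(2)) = w^2 - 4*sqrt(2)*w + 4*w - 16*sqrt(2)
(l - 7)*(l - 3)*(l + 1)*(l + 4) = l^4 - 5*l^3 - 25*l^2 + 65*l + 84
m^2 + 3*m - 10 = (m - 2)*(m + 5)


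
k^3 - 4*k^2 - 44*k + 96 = (k - 8)*(k - 2)*(k + 6)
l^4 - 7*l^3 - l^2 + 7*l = l*(l - 7)*(l - 1)*(l + 1)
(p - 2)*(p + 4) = p^2 + 2*p - 8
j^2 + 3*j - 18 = (j - 3)*(j + 6)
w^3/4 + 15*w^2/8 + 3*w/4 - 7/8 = (w/4 + 1/4)*(w - 1/2)*(w + 7)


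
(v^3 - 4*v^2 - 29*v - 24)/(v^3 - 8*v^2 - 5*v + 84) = (v^2 - 7*v - 8)/(v^2 - 11*v + 28)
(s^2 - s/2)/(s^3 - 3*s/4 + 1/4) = 2*s/(2*s^2 + s - 1)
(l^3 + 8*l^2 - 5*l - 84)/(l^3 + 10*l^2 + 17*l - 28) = (l - 3)/(l - 1)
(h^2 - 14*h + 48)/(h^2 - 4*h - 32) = (h - 6)/(h + 4)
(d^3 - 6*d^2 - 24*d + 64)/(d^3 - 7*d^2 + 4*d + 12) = (d^2 - 4*d - 32)/(d^2 - 5*d - 6)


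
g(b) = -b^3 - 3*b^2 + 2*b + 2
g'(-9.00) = -187.00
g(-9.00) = 470.00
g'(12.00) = -502.00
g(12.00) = -2134.00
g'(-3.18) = -9.26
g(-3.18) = -2.54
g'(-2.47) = -1.48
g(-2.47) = -6.17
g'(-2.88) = -5.60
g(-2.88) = -4.76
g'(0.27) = 0.16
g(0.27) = 2.30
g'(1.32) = -11.15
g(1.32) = -2.89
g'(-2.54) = -2.11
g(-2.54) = -6.05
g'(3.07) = -44.69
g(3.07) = -49.07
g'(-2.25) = 0.31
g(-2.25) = -6.30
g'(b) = -3*b^2 - 6*b + 2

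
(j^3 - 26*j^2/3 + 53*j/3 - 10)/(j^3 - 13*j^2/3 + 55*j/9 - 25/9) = 3*(j - 6)/(3*j - 5)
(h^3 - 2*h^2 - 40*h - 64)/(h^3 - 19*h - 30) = (h^2 - 4*h - 32)/(h^2 - 2*h - 15)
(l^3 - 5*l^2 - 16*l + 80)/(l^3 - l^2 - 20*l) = (l - 4)/l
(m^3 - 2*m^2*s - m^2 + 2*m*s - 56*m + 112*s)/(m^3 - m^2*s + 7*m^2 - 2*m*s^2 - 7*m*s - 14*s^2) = (m - 8)/(m + s)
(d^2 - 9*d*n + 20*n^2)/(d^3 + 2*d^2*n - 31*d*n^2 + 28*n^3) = (d - 5*n)/(d^2 + 6*d*n - 7*n^2)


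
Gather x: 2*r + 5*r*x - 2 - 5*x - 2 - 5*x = 2*r + x*(5*r - 10) - 4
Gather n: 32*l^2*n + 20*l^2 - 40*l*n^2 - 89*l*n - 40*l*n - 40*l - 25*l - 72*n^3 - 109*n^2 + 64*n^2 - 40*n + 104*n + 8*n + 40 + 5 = 20*l^2 - 65*l - 72*n^3 + n^2*(-40*l - 45) + n*(32*l^2 - 129*l + 72) + 45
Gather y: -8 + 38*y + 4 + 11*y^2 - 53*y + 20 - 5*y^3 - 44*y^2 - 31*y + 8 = -5*y^3 - 33*y^2 - 46*y + 24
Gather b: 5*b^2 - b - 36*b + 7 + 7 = 5*b^2 - 37*b + 14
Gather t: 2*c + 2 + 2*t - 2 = 2*c + 2*t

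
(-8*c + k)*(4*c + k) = -32*c^2 - 4*c*k + k^2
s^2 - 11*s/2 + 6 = (s - 4)*(s - 3/2)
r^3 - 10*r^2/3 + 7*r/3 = r*(r - 7/3)*(r - 1)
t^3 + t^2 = t^2*(t + 1)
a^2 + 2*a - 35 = (a - 5)*(a + 7)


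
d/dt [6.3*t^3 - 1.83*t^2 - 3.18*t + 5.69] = 18.9*t^2 - 3.66*t - 3.18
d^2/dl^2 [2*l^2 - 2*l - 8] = 4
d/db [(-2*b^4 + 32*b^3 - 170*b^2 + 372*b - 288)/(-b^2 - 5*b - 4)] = 2*(2*b^5 - b^4 - 144*b^3 + 419*b^2 + 392*b - 1464)/(b^4 + 10*b^3 + 33*b^2 + 40*b + 16)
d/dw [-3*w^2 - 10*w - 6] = -6*w - 10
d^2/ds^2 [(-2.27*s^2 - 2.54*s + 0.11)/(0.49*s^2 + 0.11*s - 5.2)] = (8.88178419700125e-16*s^4 - 0.975001999999998*s^3 - 34.545294*s^2 - 38.795946*s - 125.104138)/(0.117649*s^6 + 0.079233*s^5 - 3.727773*s^4 - 1.680349*s^3 + 39.56004*s^2 + 8.9232*s - 140.608)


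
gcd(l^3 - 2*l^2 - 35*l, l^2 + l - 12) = 1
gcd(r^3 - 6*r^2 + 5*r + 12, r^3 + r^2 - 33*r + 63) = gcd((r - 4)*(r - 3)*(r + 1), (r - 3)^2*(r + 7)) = r - 3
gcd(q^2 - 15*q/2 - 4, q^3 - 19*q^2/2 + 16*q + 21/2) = q + 1/2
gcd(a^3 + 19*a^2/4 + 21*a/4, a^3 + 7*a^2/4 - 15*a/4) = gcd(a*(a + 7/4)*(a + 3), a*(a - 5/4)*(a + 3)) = a^2 + 3*a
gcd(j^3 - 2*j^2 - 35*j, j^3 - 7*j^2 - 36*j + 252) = j - 7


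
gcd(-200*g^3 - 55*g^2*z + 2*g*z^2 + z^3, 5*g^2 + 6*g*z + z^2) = 5*g + z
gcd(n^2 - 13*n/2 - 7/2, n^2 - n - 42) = n - 7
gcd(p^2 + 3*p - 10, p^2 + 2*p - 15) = p + 5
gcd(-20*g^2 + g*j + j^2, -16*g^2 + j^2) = 4*g - j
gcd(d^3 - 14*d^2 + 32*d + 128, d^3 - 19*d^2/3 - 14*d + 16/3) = d^2 - 6*d - 16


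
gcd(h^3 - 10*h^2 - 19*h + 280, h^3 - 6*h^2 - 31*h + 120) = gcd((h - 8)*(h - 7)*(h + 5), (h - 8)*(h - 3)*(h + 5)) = h^2 - 3*h - 40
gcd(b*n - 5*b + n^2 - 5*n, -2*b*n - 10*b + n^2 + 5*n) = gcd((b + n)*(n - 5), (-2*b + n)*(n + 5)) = 1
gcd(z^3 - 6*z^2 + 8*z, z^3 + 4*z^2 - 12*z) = z^2 - 2*z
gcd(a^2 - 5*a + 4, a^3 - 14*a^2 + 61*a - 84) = a - 4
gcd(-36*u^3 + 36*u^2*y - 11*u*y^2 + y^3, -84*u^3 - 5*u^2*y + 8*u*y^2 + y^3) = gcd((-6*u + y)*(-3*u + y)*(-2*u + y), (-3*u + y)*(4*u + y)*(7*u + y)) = -3*u + y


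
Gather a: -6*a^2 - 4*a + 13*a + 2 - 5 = -6*a^2 + 9*a - 3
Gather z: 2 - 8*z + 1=3 - 8*z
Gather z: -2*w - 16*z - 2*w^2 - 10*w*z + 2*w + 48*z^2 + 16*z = -2*w^2 - 10*w*z + 48*z^2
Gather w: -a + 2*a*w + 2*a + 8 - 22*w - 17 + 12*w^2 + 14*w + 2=a + 12*w^2 + w*(2*a - 8) - 7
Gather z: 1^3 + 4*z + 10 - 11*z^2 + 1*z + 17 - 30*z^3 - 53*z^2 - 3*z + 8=-30*z^3 - 64*z^2 + 2*z + 36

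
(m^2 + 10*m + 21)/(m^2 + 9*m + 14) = (m + 3)/(m + 2)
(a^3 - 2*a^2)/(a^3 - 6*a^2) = (a - 2)/(a - 6)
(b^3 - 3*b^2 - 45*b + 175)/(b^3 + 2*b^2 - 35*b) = (b - 5)/b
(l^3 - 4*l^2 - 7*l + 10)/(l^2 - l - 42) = (-l^3 + 4*l^2 + 7*l - 10)/(-l^2 + l + 42)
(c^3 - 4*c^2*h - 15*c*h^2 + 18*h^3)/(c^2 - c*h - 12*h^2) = (c^2 - 7*c*h + 6*h^2)/(c - 4*h)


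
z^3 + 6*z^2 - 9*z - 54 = (z - 3)*(z + 3)*(z + 6)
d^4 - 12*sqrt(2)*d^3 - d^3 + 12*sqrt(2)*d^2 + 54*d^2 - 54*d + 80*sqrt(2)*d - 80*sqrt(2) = (d - 1)*(d - 8*sqrt(2))*(d - 5*sqrt(2))*(d + sqrt(2))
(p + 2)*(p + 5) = p^2 + 7*p + 10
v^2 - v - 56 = (v - 8)*(v + 7)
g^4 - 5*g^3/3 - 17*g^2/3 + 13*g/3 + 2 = (g - 3)*(g - 1)*(g + 1/3)*(g + 2)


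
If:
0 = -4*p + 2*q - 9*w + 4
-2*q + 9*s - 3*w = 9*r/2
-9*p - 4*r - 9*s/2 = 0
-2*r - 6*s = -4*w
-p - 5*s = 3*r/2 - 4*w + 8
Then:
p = -388/233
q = 10746/233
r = -1800/233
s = 2376/233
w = 2664/233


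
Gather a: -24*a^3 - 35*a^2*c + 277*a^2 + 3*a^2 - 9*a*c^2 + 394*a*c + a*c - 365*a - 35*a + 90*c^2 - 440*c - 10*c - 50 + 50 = -24*a^3 + a^2*(280 - 35*c) + a*(-9*c^2 + 395*c - 400) + 90*c^2 - 450*c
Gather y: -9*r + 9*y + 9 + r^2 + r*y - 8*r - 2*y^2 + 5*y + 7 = r^2 - 17*r - 2*y^2 + y*(r + 14) + 16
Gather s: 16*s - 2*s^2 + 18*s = -2*s^2 + 34*s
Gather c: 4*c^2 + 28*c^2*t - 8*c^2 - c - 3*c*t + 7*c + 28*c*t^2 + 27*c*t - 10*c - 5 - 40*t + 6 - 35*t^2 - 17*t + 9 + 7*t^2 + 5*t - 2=c^2*(28*t - 4) + c*(28*t^2 + 24*t - 4) - 28*t^2 - 52*t + 8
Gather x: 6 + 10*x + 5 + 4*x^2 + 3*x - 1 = 4*x^2 + 13*x + 10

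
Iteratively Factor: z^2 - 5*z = (z)*(z - 5)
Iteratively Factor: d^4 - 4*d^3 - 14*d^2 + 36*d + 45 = (d + 1)*(d^3 - 5*d^2 - 9*d + 45) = (d - 5)*(d + 1)*(d^2 - 9) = (d - 5)*(d - 3)*(d + 1)*(d + 3)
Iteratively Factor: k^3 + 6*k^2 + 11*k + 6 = (k + 2)*(k^2 + 4*k + 3) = (k + 2)*(k + 3)*(k + 1)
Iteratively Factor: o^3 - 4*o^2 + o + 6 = (o + 1)*(o^2 - 5*o + 6) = (o - 3)*(o + 1)*(o - 2)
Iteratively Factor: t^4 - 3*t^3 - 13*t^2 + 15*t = (t - 1)*(t^3 - 2*t^2 - 15*t) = t*(t - 1)*(t^2 - 2*t - 15) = t*(t - 5)*(t - 1)*(t + 3)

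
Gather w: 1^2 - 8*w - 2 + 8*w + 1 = 0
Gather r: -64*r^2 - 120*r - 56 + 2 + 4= -64*r^2 - 120*r - 50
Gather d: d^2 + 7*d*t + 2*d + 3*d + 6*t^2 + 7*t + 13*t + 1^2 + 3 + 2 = d^2 + d*(7*t + 5) + 6*t^2 + 20*t + 6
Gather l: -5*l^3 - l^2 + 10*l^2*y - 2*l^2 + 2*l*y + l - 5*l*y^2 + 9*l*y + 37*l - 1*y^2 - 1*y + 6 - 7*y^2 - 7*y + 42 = -5*l^3 + l^2*(10*y - 3) + l*(-5*y^2 + 11*y + 38) - 8*y^2 - 8*y + 48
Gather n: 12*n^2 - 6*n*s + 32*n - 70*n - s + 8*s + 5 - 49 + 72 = 12*n^2 + n*(-6*s - 38) + 7*s + 28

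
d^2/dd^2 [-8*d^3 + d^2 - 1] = 2 - 48*d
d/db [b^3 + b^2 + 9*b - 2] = 3*b^2 + 2*b + 9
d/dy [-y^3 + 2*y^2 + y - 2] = -3*y^2 + 4*y + 1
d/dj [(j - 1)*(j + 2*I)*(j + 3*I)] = 3*j^2 + j*(-2 + 10*I) - 6 - 5*I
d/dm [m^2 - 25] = 2*m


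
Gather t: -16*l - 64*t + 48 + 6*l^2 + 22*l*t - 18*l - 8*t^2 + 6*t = 6*l^2 - 34*l - 8*t^2 + t*(22*l - 58) + 48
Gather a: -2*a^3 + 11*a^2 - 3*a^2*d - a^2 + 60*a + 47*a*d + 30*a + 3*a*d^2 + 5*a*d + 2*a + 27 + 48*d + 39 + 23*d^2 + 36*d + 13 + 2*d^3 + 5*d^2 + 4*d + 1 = -2*a^3 + a^2*(10 - 3*d) + a*(3*d^2 + 52*d + 92) + 2*d^3 + 28*d^2 + 88*d + 80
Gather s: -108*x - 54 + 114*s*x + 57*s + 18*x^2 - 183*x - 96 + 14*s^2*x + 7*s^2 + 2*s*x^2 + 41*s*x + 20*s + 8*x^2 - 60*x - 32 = s^2*(14*x + 7) + s*(2*x^2 + 155*x + 77) + 26*x^2 - 351*x - 182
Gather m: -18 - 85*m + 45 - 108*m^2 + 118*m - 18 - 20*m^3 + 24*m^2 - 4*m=-20*m^3 - 84*m^2 + 29*m + 9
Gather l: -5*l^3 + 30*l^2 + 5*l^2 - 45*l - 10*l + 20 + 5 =-5*l^3 + 35*l^2 - 55*l + 25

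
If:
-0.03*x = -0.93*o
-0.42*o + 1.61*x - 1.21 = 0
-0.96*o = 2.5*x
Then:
No Solution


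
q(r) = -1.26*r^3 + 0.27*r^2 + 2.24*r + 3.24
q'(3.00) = -30.16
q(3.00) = -21.63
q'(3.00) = -30.16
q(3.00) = -21.63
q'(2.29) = -16.35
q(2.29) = -5.35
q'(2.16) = -14.23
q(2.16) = -3.36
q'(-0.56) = 0.75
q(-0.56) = 2.29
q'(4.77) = -81.19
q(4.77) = -116.68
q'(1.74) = -8.26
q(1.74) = 1.32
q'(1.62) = -6.81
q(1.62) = 2.22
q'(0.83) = 0.08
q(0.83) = 4.56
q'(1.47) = -5.13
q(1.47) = 3.11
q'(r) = -3.78*r^2 + 0.54*r + 2.24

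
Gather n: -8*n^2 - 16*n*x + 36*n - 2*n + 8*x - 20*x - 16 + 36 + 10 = -8*n^2 + n*(34 - 16*x) - 12*x + 30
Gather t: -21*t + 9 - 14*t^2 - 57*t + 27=-14*t^2 - 78*t + 36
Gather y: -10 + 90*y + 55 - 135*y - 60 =-45*y - 15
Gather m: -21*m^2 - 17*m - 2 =-21*m^2 - 17*m - 2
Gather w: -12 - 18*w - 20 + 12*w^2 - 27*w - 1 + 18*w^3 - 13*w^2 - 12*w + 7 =18*w^3 - w^2 - 57*w - 26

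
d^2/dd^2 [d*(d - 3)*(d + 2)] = 6*d - 2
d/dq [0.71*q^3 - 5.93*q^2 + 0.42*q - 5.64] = 2.13*q^2 - 11.86*q + 0.42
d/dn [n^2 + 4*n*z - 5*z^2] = 2*n + 4*z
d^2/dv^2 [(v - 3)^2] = 2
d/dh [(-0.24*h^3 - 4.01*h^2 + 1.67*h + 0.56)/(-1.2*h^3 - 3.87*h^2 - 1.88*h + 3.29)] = (1.11022302462516e-16*h^5 - 3.8832*h^4 + 4.9104*h^3 + 13.6489*h^2 - 22.0514*h + 6.5471)/(1.44*h^6 + 9.288*h^5 + 19.4889*h^4 + 6.6552*h^3 - 21.9302*h^2 - 12.3704*h + 10.8241)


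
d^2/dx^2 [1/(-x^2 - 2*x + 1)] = 2*(x^2 + 2*x - 4*(x + 1)^2 - 1)/(x^2 + 2*x - 1)^3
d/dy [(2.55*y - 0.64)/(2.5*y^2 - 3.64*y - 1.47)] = (-6.375*y^2 + 3.2*y - 6.0781)/(6.25*y^4 - 18.2*y^3 + 5.8996*y^2 + 10.7016*y + 2.1609)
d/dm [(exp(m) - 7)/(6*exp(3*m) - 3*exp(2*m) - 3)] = (-2*(exp(m) - 7)*(3*exp(m) - 1)*exp(m) + 2*exp(3*m) - exp(2*m) - 1)*exp(m)/(3*(-2*exp(3*m) + exp(2*m) + 1)^2)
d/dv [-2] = 0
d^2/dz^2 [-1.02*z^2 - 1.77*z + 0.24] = -2.04000000000000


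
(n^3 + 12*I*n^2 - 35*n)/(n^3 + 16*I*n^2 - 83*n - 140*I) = n/(n + 4*I)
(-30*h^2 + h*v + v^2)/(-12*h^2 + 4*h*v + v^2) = (-5*h + v)/(-2*h + v)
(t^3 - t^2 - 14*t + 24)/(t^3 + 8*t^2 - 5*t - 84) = (t - 2)/(t + 7)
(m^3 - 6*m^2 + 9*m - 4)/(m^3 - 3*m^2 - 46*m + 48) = (m^2 - 5*m + 4)/(m^2 - 2*m - 48)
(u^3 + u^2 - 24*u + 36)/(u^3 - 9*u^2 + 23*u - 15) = (u^2 + 4*u - 12)/(u^2 - 6*u + 5)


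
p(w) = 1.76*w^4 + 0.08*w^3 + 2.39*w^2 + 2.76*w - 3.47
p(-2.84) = 120.63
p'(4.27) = 575.64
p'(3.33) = 281.30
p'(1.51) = 34.76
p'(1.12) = 18.31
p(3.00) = 171.04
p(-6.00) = 2329.69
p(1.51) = 15.57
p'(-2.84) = -170.14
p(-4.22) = 579.60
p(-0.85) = -3.22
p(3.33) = 251.59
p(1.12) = 5.50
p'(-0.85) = -5.45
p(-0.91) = -2.86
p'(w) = 7.04*w^3 + 0.24*w^2 + 4.78*w + 2.76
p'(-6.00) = -1537.92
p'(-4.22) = -542.20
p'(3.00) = 209.34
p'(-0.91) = -6.70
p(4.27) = 643.21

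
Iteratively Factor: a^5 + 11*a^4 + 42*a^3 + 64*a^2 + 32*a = (a + 2)*(a^4 + 9*a^3 + 24*a^2 + 16*a) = (a + 1)*(a + 2)*(a^3 + 8*a^2 + 16*a) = (a + 1)*(a + 2)*(a + 4)*(a^2 + 4*a) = (a + 1)*(a + 2)*(a + 4)^2*(a)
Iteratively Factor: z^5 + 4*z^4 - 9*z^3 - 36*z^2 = (z)*(z^4 + 4*z^3 - 9*z^2 - 36*z) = z*(z - 3)*(z^3 + 7*z^2 + 12*z) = z^2*(z - 3)*(z^2 + 7*z + 12) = z^2*(z - 3)*(z + 4)*(z + 3)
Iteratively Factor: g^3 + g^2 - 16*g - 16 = (g + 4)*(g^2 - 3*g - 4) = (g - 4)*(g + 4)*(g + 1)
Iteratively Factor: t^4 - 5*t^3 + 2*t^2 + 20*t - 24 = (t - 3)*(t^3 - 2*t^2 - 4*t + 8) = (t - 3)*(t - 2)*(t^2 - 4) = (t - 3)*(t - 2)^2*(t + 2)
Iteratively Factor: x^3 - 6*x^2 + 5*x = (x - 1)*(x^2 - 5*x) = (x - 5)*(x - 1)*(x)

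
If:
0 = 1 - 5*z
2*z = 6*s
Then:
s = 1/15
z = 1/5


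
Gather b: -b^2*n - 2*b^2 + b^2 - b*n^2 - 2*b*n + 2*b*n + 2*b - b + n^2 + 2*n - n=b^2*(-n - 1) + b*(1 - n^2) + n^2 + n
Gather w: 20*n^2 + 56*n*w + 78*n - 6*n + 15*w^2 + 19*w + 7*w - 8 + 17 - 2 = 20*n^2 + 72*n + 15*w^2 + w*(56*n + 26) + 7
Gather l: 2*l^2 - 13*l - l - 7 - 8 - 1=2*l^2 - 14*l - 16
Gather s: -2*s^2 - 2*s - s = -2*s^2 - 3*s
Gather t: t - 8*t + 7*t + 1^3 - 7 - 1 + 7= 0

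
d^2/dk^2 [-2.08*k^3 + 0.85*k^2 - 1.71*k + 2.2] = 1.7 - 12.48*k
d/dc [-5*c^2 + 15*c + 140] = 15 - 10*c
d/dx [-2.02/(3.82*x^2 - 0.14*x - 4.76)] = (15.4328*x - 0.2828)/(-3.82*x^2 + 0.14*x + 4.76)^2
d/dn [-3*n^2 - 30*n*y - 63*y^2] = -6*n - 30*y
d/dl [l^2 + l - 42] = 2*l + 1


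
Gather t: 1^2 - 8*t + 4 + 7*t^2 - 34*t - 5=7*t^2 - 42*t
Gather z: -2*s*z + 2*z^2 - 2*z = 2*z^2 + z*(-2*s - 2)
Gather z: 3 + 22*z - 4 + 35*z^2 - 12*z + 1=35*z^2 + 10*z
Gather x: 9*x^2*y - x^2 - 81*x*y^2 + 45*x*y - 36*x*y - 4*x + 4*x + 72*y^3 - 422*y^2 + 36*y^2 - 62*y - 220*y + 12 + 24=x^2*(9*y - 1) + x*(-81*y^2 + 9*y) + 72*y^3 - 386*y^2 - 282*y + 36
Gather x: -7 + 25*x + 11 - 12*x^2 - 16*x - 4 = -12*x^2 + 9*x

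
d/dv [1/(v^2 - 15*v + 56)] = (15 - 2*v)/(v^2 - 15*v + 56)^2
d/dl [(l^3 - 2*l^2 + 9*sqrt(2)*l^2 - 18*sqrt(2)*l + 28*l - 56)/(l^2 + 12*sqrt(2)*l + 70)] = (l^4 + 24*sqrt(2)*l^3 - 6*sqrt(2)*l^2 + 398*l^2 - 168*l + 1260*sqrt(2)*l - 588*sqrt(2) + 1960)/(l^4 + 24*sqrt(2)*l^3 + 428*l^2 + 1680*sqrt(2)*l + 4900)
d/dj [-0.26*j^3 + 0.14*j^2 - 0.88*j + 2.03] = -0.78*j^2 + 0.28*j - 0.88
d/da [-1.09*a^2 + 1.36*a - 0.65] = 1.36 - 2.18*a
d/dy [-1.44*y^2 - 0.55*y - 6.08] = -2.88*y - 0.55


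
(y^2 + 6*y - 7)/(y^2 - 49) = (y - 1)/(y - 7)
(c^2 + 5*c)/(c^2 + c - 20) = c/(c - 4)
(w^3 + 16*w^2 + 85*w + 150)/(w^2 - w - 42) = (w^2 + 10*w + 25)/(w - 7)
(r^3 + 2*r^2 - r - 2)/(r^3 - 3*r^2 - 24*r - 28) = (r^2 - 1)/(r^2 - 5*r - 14)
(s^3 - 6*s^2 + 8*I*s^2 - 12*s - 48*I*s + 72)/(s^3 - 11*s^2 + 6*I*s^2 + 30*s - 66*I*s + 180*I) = (s + 2*I)/(s - 5)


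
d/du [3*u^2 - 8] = 6*u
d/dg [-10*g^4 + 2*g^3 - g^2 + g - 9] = -40*g^3 + 6*g^2 - 2*g + 1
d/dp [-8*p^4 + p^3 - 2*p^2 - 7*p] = -32*p^3 + 3*p^2 - 4*p - 7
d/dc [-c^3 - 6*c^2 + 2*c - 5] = -3*c^2 - 12*c + 2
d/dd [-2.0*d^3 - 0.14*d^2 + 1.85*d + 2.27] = -6.0*d^2 - 0.28*d + 1.85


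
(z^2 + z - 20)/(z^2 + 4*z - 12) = (z^2 + z - 20)/(z^2 + 4*z - 12)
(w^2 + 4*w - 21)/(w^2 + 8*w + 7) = (w - 3)/(w + 1)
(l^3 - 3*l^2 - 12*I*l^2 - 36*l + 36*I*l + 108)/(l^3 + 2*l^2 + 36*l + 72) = (l^2 + l*(-3 - 6*I) + 18*I)/(l^2 + l*(2 + 6*I) + 12*I)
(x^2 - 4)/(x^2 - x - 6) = (x - 2)/(x - 3)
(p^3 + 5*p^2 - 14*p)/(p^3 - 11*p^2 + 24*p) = (p^2 + 5*p - 14)/(p^2 - 11*p + 24)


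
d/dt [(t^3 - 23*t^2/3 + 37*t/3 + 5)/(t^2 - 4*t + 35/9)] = 3*(27*t^4 - 216*t^3 + 810*t^2 - 1880*t + 1835)/(81*t^4 - 648*t^3 + 1926*t^2 - 2520*t + 1225)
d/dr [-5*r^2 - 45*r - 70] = -10*r - 45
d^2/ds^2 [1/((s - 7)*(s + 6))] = 2*((s - 7)^2 + (s - 7)*(s + 6) + (s + 6)^2)/((s - 7)^3*(s + 6)^3)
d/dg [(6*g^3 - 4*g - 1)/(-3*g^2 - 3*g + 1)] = (-18*g^4 - 36*g^3 + 6*g^2 - 6*g - 7)/(9*g^4 + 18*g^3 + 3*g^2 - 6*g + 1)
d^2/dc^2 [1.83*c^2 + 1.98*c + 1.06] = 3.66000000000000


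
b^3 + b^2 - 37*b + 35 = (b - 5)*(b - 1)*(b + 7)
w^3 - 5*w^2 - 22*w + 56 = (w - 7)*(w - 2)*(w + 4)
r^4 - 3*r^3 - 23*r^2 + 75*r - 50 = (r - 5)*(r - 2)*(r - 1)*(r + 5)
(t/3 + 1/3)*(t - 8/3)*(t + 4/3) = t^3/3 - t^2/9 - 44*t/27 - 32/27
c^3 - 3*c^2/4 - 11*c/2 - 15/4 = (c - 3)*(c + 1)*(c + 5/4)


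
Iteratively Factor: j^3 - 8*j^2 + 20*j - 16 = (j - 2)*(j^2 - 6*j + 8) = (j - 4)*(j - 2)*(j - 2)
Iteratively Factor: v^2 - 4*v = (v - 4)*(v)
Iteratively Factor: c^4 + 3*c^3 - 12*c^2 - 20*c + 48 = (c + 4)*(c^3 - c^2 - 8*c + 12) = (c - 2)*(c + 4)*(c^2 + c - 6) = (c - 2)*(c + 3)*(c + 4)*(c - 2)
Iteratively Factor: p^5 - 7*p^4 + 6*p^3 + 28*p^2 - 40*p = (p - 5)*(p^4 - 2*p^3 - 4*p^2 + 8*p) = (p - 5)*(p + 2)*(p^3 - 4*p^2 + 4*p) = p*(p - 5)*(p + 2)*(p^2 - 4*p + 4) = p*(p - 5)*(p - 2)*(p + 2)*(p - 2)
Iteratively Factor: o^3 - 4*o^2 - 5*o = (o + 1)*(o^2 - 5*o) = o*(o + 1)*(o - 5)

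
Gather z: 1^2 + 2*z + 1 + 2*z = 4*z + 2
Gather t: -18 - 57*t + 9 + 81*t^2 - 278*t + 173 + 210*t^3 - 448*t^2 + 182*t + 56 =210*t^3 - 367*t^2 - 153*t + 220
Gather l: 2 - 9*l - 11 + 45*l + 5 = 36*l - 4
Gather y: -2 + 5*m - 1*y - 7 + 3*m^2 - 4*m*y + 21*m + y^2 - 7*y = 3*m^2 + 26*m + y^2 + y*(-4*m - 8) - 9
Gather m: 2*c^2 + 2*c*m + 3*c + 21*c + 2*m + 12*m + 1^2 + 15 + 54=2*c^2 + 24*c + m*(2*c + 14) + 70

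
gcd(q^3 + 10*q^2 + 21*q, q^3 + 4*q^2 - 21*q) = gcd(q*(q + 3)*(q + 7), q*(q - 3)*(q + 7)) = q^2 + 7*q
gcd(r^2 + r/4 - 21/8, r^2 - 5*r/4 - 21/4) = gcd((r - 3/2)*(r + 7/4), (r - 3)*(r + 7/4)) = r + 7/4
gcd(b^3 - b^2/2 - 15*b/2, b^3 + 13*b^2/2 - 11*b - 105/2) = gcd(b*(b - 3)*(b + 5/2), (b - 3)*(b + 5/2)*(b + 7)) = b^2 - b/2 - 15/2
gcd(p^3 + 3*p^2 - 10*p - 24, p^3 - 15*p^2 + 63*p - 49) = 1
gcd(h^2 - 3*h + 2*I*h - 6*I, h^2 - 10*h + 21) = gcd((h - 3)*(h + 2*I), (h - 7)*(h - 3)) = h - 3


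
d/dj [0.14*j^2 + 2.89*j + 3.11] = 0.28*j + 2.89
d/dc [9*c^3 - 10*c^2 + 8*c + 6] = 27*c^2 - 20*c + 8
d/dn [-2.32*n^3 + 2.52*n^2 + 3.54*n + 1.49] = -6.96*n^2 + 5.04*n + 3.54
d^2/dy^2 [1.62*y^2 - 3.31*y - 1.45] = 3.24000000000000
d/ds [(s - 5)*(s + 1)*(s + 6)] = 3*s^2 + 4*s - 29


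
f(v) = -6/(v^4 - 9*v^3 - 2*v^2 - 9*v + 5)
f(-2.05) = -0.05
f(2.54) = 0.04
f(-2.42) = -0.03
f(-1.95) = -0.06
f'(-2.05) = -0.07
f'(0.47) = -317.26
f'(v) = -6*(-4*v^3 + 27*v^2 + 4*v + 9)/(v^4 - 9*v^3 - 2*v^2 - 9*v + 5)^2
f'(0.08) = -3.13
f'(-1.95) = -0.09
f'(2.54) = -0.04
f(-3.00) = -0.02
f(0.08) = -1.41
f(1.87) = 0.09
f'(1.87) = -0.12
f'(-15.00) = 0.00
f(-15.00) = 0.00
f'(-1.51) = -0.19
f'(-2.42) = -0.04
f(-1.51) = -0.12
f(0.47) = 10.76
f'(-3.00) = -0.02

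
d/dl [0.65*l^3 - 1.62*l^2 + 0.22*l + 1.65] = 1.95*l^2 - 3.24*l + 0.22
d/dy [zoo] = 0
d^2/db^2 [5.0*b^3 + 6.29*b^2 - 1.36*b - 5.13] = 30.0*b + 12.58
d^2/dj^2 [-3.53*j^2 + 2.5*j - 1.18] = -7.06000000000000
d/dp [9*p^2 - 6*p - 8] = 18*p - 6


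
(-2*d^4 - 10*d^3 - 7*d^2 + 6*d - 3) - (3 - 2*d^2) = -2*d^4 - 10*d^3 - 5*d^2 + 6*d - 6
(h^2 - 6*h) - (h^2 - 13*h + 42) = 7*h - 42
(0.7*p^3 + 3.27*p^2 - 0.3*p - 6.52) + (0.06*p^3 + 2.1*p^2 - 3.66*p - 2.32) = 0.76*p^3 + 5.37*p^2 - 3.96*p - 8.84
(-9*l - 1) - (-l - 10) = 9 - 8*l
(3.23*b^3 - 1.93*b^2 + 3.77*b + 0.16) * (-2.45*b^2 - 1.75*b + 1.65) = -7.9135*b^5 - 0.923999999999999*b^4 - 0.529500000000002*b^3 - 10.174*b^2 + 5.9405*b + 0.264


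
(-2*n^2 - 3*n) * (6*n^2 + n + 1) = -12*n^4 - 20*n^3 - 5*n^2 - 3*n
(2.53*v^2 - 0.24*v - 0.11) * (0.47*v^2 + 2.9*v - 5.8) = 1.1891*v^4 + 7.2242*v^3 - 15.4217*v^2 + 1.073*v + 0.638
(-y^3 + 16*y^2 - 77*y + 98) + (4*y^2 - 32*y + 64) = -y^3 + 20*y^2 - 109*y + 162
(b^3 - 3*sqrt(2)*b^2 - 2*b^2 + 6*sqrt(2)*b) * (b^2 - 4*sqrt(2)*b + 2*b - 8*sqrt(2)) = b^5 - 7*sqrt(2)*b^4 + 20*b^3 + 28*sqrt(2)*b^2 - 96*b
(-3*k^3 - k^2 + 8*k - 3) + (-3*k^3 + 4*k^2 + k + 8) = -6*k^3 + 3*k^2 + 9*k + 5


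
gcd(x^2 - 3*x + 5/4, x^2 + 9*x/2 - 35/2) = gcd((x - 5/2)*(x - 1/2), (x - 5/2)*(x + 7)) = x - 5/2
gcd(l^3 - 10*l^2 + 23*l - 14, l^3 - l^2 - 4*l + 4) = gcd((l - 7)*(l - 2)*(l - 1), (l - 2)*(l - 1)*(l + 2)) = l^2 - 3*l + 2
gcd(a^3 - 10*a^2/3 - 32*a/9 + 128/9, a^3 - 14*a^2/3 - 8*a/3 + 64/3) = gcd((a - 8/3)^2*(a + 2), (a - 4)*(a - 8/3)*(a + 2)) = a^2 - 2*a/3 - 16/3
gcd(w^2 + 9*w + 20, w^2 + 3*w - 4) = w + 4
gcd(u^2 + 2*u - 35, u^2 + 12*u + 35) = u + 7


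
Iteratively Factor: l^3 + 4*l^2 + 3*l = (l)*(l^2 + 4*l + 3) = l*(l + 3)*(l + 1)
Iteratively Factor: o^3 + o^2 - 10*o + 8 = (o - 2)*(o^2 + 3*o - 4) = (o - 2)*(o + 4)*(o - 1)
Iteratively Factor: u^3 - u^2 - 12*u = (u)*(u^2 - u - 12) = u*(u + 3)*(u - 4)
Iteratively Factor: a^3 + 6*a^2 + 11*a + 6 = (a + 1)*(a^2 + 5*a + 6) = (a + 1)*(a + 3)*(a + 2)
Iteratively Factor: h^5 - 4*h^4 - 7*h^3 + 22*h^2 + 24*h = (h - 3)*(h^4 - h^3 - 10*h^2 - 8*h) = (h - 3)*(h + 1)*(h^3 - 2*h^2 - 8*h) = (h - 4)*(h - 3)*(h + 1)*(h^2 + 2*h) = h*(h - 4)*(h - 3)*(h + 1)*(h + 2)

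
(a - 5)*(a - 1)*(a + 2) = a^3 - 4*a^2 - 7*a + 10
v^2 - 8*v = v*(v - 8)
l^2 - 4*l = l*(l - 4)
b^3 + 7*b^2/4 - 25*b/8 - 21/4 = (b - 7/4)*(b + 3/2)*(b + 2)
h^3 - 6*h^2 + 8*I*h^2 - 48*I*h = h*(h - 6)*(h + 8*I)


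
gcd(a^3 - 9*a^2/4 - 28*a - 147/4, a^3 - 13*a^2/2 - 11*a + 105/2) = a^2 - 4*a - 21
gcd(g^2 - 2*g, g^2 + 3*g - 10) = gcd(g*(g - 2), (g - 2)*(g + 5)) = g - 2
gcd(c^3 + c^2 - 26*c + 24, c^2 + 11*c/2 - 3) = c + 6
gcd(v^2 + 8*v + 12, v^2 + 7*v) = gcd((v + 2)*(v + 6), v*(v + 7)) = 1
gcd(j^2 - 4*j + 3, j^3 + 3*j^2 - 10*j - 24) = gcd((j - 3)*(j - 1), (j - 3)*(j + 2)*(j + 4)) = j - 3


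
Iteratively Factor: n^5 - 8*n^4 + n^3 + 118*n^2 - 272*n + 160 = (n - 5)*(n^4 - 3*n^3 - 14*n^2 + 48*n - 32) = (n - 5)*(n - 2)*(n^3 - n^2 - 16*n + 16) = (n - 5)*(n - 4)*(n - 2)*(n^2 + 3*n - 4) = (n - 5)*(n - 4)*(n - 2)*(n + 4)*(n - 1)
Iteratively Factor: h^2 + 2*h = (h)*(h + 2)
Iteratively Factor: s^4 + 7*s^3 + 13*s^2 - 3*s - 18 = (s + 2)*(s^3 + 5*s^2 + 3*s - 9) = (s - 1)*(s + 2)*(s^2 + 6*s + 9) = (s - 1)*(s + 2)*(s + 3)*(s + 3)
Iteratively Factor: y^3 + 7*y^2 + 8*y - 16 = (y - 1)*(y^2 + 8*y + 16) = (y - 1)*(y + 4)*(y + 4)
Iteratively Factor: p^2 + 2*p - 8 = (p + 4)*(p - 2)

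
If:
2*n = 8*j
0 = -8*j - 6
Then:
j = -3/4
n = -3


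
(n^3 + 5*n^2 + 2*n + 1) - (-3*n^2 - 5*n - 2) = n^3 + 8*n^2 + 7*n + 3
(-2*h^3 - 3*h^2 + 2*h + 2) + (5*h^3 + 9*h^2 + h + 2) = 3*h^3 + 6*h^2 + 3*h + 4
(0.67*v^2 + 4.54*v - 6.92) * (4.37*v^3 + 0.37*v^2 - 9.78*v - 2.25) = 2.9279*v^5 + 20.0877*v^4 - 35.1132*v^3 - 48.4691*v^2 + 57.4626*v + 15.57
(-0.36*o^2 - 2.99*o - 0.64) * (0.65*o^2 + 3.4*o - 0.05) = -0.234*o^4 - 3.1675*o^3 - 10.564*o^2 - 2.0265*o + 0.032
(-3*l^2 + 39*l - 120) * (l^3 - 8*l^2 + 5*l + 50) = -3*l^5 + 63*l^4 - 447*l^3 + 1005*l^2 + 1350*l - 6000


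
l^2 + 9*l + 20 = (l + 4)*(l + 5)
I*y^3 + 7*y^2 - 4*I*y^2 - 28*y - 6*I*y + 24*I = (y - 4)*(y - 6*I)*(I*y + 1)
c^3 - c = c*(c - 1)*(c + 1)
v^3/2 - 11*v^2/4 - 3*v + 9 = (v/2 + 1)*(v - 6)*(v - 3/2)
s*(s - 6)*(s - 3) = s^3 - 9*s^2 + 18*s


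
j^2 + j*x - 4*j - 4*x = (j - 4)*(j + x)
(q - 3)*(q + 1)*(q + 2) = q^3 - 7*q - 6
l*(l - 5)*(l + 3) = l^3 - 2*l^2 - 15*l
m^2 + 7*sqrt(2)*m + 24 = (m + 3*sqrt(2))*(m + 4*sqrt(2))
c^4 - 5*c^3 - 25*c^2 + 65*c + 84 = (c - 7)*(c - 3)*(c + 1)*(c + 4)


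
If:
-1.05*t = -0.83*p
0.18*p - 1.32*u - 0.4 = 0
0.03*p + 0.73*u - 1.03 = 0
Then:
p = 9.66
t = 7.63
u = 1.01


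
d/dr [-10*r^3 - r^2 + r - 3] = -30*r^2 - 2*r + 1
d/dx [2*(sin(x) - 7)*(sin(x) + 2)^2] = 6*(sin(x) - 4)*(sin(x) + 2)*cos(x)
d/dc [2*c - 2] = 2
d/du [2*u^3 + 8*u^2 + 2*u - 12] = 6*u^2 + 16*u + 2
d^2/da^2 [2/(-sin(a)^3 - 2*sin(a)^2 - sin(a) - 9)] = 2*(9*sin(a)^6 + 22*sin(a)^5 + 6*sin(a)^4 - 107*sin(a)^3 - 101*sin(a)^2 + 33*sin(a) + 34)/(sin(a)^3 + 2*sin(a)^2 + sin(a) + 9)^3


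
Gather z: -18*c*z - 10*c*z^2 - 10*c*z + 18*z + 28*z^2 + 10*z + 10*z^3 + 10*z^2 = 10*z^3 + z^2*(38 - 10*c) + z*(28 - 28*c)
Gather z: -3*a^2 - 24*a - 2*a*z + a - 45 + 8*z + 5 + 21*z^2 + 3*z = -3*a^2 - 23*a + 21*z^2 + z*(11 - 2*a) - 40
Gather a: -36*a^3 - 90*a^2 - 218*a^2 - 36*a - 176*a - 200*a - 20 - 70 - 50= -36*a^3 - 308*a^2 - 412*a - 140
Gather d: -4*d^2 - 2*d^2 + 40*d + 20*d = -6*d^2 + 60*d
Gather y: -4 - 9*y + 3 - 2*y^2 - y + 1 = -2*y^2 - 10*y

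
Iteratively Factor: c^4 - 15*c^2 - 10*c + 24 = (c - 4)*(c^3 + 4*c^2 + c - 6) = (c - 4)*(c + 2)*(c^2 + 2*c - 3) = (c - 4)*(c - 1)*(c + 2)*(c + 3)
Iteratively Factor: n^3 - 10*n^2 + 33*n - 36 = (n - 4)*(n^2 - 6*n + 9) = (n - 4)*(n - 3)*(n - 3)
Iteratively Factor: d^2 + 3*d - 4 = (d + 4)*(d - 1)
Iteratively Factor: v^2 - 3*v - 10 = (v - 5)*(v + 2)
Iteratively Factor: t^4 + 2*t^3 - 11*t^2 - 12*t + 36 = (t + 3)*(t^3 - t^2 - 8*t + 12) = (t + 3)^2*(t^2 - 4*t + 4) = (t - 2)*(t + 3)^2*(t - 2)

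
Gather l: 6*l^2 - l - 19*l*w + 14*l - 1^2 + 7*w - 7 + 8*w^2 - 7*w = 6*l^2 + l*(13 - 19*w) + 8*w^2 - 8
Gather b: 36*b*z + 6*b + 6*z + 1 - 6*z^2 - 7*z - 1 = b*(36*z + 6) - 6*z^2 - z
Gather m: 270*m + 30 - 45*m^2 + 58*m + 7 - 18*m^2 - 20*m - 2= -63*m^2 + 308*m + 35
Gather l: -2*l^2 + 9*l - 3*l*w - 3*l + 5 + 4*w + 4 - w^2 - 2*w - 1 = -2*l^2 + l*(6 - 3*w) - w^2 + 2*w + 8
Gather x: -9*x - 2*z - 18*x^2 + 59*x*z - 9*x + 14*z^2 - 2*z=-18*x^2 + x*(59*z - 18) + 14*z^2 - 4*z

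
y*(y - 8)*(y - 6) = y^3 - 14*y^2 + 48*y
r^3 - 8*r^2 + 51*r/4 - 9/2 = (r - 6)*(r - 3/2)*(r - 1/2)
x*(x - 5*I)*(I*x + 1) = I*x^3 + 6*x^2 - 5*I*x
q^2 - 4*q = q*(q - 4)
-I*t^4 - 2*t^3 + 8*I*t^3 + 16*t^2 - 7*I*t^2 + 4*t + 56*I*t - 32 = (t - 8)*(t - 4*I)*(t + I)*(-I*t + 1)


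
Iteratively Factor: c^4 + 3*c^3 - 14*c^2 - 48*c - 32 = (c + 4)*(c^3 - c^2 - 10*c - 8) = (c + 2)*(c + 4)*(c^2 - 3*c - 4) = (c - 4)*(c + 2)*(c + 4)*(c + 1)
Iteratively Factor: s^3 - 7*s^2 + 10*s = (s)*(s^2 - 7*s + 10) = s*(s - 2)*(s - 5)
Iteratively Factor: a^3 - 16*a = (a - 4)*(a^2 + 4*a) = a*(a - 4)*(a + 4)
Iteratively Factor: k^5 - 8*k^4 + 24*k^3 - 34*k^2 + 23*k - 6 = (k - 3)*(k^4 - 5*k^3 + 9*k^2 - 7*k + 2) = (k - 3)*(k - 2)*(k^3 - 3*k^2 + 3*k - 1) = (k - 3)*(k - 2)*(k - 1)*(k^2 - 2*k + 1) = (k - 3)*(k - 2)*(k - 1)^2*(k - 1)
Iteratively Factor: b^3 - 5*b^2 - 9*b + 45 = (b - 5)*(b^2 - 9) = (b - 5)*(b + 3)*(b - 3)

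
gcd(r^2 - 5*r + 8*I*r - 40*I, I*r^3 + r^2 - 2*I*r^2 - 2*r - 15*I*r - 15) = r - 5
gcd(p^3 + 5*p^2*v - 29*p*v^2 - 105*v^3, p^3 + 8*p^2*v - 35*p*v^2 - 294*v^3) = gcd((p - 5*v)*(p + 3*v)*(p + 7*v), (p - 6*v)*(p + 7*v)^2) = p + 7*v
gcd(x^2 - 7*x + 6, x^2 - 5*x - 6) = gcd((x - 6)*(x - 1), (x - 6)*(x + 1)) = x - 6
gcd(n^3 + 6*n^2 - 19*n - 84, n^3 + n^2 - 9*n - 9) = n + 3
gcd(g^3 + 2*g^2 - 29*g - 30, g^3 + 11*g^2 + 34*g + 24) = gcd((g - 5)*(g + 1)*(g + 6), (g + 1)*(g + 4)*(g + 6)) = g^2 + 7*g + 6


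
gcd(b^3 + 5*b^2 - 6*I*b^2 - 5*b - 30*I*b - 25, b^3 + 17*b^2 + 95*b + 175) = b + 5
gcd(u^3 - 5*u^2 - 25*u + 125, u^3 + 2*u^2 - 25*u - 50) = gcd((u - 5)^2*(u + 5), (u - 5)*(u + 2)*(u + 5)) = u^2 - 25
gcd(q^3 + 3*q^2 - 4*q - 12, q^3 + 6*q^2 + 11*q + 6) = q^2 + 5*q + 6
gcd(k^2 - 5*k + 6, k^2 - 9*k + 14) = k - 2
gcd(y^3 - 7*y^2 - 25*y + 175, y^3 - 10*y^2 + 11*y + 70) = y^2 - 12*y + 35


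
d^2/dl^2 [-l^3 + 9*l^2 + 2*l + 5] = 18 - 6*l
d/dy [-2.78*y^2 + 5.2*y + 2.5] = 5.2 - 5.56*y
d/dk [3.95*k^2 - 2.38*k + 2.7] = 7.9*k - 2.38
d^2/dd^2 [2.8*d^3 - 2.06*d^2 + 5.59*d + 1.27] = 16.8*d - 4.12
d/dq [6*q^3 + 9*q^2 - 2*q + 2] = 18*q^2 + 18*q - 2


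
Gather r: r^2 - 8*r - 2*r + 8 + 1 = r^2 - 10*r + 9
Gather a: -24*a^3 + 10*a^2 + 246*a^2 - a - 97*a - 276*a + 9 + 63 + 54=-24*a^3 + 256*a^2 - 374*a + 126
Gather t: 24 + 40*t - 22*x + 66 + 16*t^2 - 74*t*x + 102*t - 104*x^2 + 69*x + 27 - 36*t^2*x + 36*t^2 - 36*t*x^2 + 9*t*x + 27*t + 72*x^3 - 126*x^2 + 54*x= t^2*(52 - 36*x) + t*(-36*x^2 - 65*x + 169) + 72*x^3 - 230*x^2 + 101*x + 117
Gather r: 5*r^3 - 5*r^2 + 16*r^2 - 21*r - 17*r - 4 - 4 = 5*r^3 + 11*r^2 - 38*r - 8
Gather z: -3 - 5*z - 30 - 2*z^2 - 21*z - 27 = -2*z^2 - 26*z - 60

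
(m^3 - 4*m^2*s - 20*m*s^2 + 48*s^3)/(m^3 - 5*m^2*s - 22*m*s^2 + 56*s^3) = (-m + 6*s)/(-m + 7*s)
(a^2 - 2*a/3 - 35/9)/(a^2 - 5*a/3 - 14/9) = (3*a + 5)/(3*a + 2)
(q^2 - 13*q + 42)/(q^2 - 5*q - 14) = (q - 6)/(q + 2)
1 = 1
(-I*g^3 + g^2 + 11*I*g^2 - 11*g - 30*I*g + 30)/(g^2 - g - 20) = (-I*g^2 + g*(1 + 6*I) - 6)/(g + 4)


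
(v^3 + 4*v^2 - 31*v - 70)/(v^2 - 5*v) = v + 9 + 14/v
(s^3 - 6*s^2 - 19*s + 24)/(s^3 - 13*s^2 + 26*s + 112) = (s^2 + 2*s - 3)/(s^2 - 5*s - 14)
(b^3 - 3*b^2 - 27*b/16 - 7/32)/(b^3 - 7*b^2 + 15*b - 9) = (32*b^3 - 96*b^2 - 54*b - 7)/(32*(b^3 - 7*b^2 + 15*b - 9))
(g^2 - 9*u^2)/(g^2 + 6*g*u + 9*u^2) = (g - 3*u)/(g + 3*u)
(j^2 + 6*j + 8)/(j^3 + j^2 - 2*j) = (j + 4)/(j*(j - 1))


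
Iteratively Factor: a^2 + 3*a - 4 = (a + 4)*(a - 1)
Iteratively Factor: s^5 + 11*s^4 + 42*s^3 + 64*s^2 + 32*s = (s)*(s^4 + 11*s^3 + 42*s^2 + 64*s + 32) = s*(s + 2)*(s^3 + 9*s^2 + 24*s + 16) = s*(s + 2)*(s + 4)*(s^2 + 5*s + 4) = s*(s + 1)*(s + 2)*(s + 4)*(s + 4)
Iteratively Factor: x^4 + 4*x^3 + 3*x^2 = (x + 1)*(x^3 + 3*x^2) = (x + 1)*(x + 3)*(x^2) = x*(x + 1)*(x + 3)*(x)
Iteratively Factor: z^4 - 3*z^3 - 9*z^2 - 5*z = (z + 1)*(z^3 - 4*z^2 - 5*z) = (z - 5)*(z + 1)*(z^2 + z) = z*(z - 5)*(z + 1)*(z + 1)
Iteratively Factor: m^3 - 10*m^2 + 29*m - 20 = (m - 4)*(m^2 - 6*m + 5) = (m - 5)*(m - 4)*(m - 1)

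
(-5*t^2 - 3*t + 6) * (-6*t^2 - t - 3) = 30*t^4 + 23*t^3 - 18*t^2 + 3*t - 18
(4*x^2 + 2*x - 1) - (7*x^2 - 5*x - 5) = -3*x^2 + 7*x + 4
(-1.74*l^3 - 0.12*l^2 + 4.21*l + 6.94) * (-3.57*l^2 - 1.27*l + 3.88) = 6.2118*l^5 + 2.6382*l^4 - 21.6285*l^3 - 30.5881*l^2 + 7.521*l + 26.9272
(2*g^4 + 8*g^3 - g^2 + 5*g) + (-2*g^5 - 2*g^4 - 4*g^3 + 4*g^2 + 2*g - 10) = -2*g^5 + 4*g^3 + 3*g^2 + 7*g - 10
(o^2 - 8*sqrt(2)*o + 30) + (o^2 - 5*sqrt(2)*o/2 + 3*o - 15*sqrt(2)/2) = 2*o^2 - 21*sqrt(2)*o/2 + 3*o - 15*sqrt(2)/2 + 30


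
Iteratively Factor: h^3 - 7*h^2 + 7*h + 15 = (h + 1)*(h^2 - 8*h + 15) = (h - 3)*(h + 1)*(h - 5)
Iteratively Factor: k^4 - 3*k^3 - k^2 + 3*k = (k)*(k^3 - 3*k^2 - k + 3) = k*(k + 1)*(k^2 - 4*k + 3) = k*(k - 1)*(k + 1)*(k - 3)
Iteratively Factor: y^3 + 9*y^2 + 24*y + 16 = (y + 1)*(y^2 + 8*y + 16) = (y + 1)*(y + 4)*(y + 4)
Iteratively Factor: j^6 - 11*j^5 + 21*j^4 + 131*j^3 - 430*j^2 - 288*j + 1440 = (j - 4)*(j^5 - 7*j^4 - 7*j^3 + 103*j^2 - 18*j - 360) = (j - 4)*(j + 3)*(j^4 - 10*j^3 + 23*j^2 + 34*j - 120) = (j - 4)^2*(j + 3)*(j^3 - 6*j^2 - j + 30) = (j - 5)*(j - 4)^2*(j + 3)*(j^2 - j - 6) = (j - 5)*(j - 4)^2*(j + 2)*(j + 3)*(j - 3)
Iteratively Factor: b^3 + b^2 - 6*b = (b - 2)*(b^2 + 3*b) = (b - 2)*(b + 3)*(b)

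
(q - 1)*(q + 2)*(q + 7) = q^3 + 8*q^2 + 5*q - 14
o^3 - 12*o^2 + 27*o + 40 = (o - 8)*(o - 5)*(o + 1)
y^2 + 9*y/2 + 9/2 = (y + 3/2)*(y + 3)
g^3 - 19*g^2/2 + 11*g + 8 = (g - 8)*(g - 2)*(g + 1/2)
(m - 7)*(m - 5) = m^2 - 12*m + 35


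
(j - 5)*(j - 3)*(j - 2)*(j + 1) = j^4 - 9*j^3 + 21*j^2 + j - 30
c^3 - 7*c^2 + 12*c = c*(c - 4)*(c - 3)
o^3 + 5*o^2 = o^2*(o + 5)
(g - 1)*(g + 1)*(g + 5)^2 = g^4 + 10*g^3 + 24*g^2 - 10*g - 25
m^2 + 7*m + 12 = (m + 3)*(m + 4)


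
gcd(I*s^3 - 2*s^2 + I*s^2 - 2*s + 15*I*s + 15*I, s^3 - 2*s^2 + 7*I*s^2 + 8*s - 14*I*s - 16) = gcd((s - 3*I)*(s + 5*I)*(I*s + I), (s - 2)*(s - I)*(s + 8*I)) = 1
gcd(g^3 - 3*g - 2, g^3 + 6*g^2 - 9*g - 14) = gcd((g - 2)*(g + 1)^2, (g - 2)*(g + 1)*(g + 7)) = g^2 - g - 2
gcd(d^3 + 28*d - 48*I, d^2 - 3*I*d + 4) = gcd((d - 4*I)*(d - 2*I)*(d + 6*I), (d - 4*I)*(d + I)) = d - 4*I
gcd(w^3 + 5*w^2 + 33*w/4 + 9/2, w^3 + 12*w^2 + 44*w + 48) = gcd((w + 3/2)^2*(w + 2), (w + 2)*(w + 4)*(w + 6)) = w + 2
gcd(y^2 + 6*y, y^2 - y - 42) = y + 6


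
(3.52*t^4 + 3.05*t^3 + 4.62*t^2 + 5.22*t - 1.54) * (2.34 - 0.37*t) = -1.3024*t^5 + 7.1083*t^4 + 5.4276*t^3 + 8.8794*t^2 + 12.7846*t - 3.6036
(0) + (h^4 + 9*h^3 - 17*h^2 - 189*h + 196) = h^4 + 9*h^3 - 17*h^2 - 189*h + 196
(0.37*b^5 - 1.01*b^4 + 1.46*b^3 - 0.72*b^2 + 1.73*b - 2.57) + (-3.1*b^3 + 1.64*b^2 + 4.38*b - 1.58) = 0.37*b^5 - 1.01*b^4 - 1.64*b^3 + 0.92*b^2 + 6.11*b - 4.15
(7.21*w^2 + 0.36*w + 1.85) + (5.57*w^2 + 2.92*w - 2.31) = 12.78*w^2 + 3.28*w - 0.46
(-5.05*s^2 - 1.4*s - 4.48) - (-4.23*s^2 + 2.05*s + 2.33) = -0.819999999999999*s^2 - 3.45*s - 6.81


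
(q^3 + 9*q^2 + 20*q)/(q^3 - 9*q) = (q^2 + 9*q + 20)/(q^2 - 9)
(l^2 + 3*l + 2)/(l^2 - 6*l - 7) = (l + 2)/(l - 7)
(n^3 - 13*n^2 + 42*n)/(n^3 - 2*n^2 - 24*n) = (n - 7)/(n + 4)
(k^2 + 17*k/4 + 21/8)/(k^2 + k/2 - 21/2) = (k + 3/4)/(k - 3)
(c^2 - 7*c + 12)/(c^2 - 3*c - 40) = (-c^2 + 7*c - 12)/(-c^2 + 3*c + 40)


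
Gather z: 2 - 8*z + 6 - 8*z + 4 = 12 - 16*z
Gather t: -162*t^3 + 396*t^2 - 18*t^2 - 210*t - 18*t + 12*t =-162*t^3 + 378*t^2 - 216*t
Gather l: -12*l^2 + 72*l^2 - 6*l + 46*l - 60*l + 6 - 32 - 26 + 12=60*l^2 - 20*l - 40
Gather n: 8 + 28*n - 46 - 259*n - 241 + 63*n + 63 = -168*n - 216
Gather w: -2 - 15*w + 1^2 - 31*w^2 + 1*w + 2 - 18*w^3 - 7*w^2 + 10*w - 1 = -18*w^3 - 38*w^2 - 4*w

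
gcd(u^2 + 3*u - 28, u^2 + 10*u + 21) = u + 7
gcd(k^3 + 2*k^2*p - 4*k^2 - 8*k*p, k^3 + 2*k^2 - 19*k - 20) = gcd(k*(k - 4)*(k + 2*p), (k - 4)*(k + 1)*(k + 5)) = k - 4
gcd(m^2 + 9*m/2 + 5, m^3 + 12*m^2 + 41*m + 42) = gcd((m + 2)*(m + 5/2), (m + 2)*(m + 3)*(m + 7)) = m + 2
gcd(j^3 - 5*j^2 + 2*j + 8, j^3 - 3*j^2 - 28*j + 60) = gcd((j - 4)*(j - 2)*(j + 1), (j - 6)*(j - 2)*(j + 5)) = j - 2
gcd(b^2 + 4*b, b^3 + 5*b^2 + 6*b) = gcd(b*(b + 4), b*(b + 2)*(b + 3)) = b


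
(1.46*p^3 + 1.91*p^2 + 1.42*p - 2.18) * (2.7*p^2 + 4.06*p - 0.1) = 3.942*p^5 + 11.0846*p^4 + 11.4426*p^3 - 0.311800000000002*p^2 - 8.9928*p + 0.218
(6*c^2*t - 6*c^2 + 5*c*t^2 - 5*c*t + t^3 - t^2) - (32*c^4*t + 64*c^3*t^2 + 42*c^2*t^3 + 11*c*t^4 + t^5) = -32*c^4*t - 64*c^3*t^2 - 42*c^2*t^3 + 6*c^2*t - 6*c^2 - 11*c*t^4 + 5*c*t^2 - 5*c*t - t^5 + t^3 - t^2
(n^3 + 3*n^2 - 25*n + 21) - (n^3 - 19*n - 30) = 3*n^2 - 6*n + 51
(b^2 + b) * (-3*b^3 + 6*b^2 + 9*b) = -3*b^5 + 3*b^4 + 15*b^3 + 9*b^2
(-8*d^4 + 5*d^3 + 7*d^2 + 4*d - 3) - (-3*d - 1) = -8*d^4 + 5*d^3 + 7*d^2 + 7*d - 2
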